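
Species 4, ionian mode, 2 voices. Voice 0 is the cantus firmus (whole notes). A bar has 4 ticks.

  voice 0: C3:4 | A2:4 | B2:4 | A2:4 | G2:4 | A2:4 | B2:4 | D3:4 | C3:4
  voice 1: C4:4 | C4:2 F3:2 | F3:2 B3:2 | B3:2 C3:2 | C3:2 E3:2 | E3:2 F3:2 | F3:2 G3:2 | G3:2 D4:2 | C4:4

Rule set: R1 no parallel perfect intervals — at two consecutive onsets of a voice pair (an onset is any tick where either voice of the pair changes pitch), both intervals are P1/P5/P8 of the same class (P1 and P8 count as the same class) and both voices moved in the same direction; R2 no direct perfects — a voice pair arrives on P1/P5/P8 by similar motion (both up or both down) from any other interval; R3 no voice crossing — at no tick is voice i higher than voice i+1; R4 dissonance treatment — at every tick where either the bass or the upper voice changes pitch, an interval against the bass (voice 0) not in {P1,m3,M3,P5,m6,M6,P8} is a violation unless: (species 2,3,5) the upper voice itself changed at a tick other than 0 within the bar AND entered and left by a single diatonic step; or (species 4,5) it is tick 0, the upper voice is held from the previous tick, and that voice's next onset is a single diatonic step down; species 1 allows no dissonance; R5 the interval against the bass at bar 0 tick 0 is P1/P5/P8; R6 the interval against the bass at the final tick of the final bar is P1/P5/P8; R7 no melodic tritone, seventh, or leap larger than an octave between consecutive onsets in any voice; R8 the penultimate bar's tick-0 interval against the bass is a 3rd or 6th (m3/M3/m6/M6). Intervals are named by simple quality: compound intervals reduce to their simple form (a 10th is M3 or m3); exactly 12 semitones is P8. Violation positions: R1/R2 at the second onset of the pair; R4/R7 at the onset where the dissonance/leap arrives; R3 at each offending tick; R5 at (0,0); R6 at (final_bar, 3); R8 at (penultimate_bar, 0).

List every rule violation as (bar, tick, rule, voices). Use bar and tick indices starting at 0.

(2, 0, R4, (0, 1))
(2, 2, R7, (1,))
(3, 0, R4, (0, 1))
(3, 2, R7, (1,))
(4, 0, R4, (0, 1))
(6, 0, R4, (0, 1))
(7, 0, R4, (0, 1))
(7, 0, R8, (0, 1))
(8, 0, R1, (0, 1))

bar 0: v0=C3 v1=C4 downbeat P8
bar 1: v0=A2 v1=C4 downbeat m3
bar 2: v0=B2 v1=F3 downbeat TT
bar 3: v0=A2 v1=B3 downbeat M2
bar 4: v0=G2 v1=C3 downbeat P4
bar 5: v0=A2 v1=E3 downbeat P5
bar 6: v0=B2 v1=F3 downbeat TT
bar 7: v0=D3 v1=G3 downbeat P4
bar 8: v0=C3 v1=C4 downbeat P8
  -> R4 @ bar 2 tick 0 v(0, 1): B2/F3 TT untreated
  -> R7 @ bar 2 tick 2 v(1,): F3->B3 leap 6st
  -> R4 @ bar 3 tick 0 v(0, 1): A2/B3 M2 untreated
  -> R7 @ bar 3 tick 2 v(1,): B3->C3 leap 11st
  -> R4 @ bar 4 tick 0 v(0, 1): G2/C3 P4 untreated
  -> R4 @ bar 6 tick 0 v(0, 1): B2/F3 TT untreated
  -> R4 @ bar 7 tick 0 v(0, 1): D3/G3 P4 untreated
  -> R8 @ bar 7 tick 0 v(0, 1): penult P4 not 3rd/6th
  -> R1 @ bar 8 tick 0 v(0, 1): D3/D4 P8 -> C3/C4 P8 similar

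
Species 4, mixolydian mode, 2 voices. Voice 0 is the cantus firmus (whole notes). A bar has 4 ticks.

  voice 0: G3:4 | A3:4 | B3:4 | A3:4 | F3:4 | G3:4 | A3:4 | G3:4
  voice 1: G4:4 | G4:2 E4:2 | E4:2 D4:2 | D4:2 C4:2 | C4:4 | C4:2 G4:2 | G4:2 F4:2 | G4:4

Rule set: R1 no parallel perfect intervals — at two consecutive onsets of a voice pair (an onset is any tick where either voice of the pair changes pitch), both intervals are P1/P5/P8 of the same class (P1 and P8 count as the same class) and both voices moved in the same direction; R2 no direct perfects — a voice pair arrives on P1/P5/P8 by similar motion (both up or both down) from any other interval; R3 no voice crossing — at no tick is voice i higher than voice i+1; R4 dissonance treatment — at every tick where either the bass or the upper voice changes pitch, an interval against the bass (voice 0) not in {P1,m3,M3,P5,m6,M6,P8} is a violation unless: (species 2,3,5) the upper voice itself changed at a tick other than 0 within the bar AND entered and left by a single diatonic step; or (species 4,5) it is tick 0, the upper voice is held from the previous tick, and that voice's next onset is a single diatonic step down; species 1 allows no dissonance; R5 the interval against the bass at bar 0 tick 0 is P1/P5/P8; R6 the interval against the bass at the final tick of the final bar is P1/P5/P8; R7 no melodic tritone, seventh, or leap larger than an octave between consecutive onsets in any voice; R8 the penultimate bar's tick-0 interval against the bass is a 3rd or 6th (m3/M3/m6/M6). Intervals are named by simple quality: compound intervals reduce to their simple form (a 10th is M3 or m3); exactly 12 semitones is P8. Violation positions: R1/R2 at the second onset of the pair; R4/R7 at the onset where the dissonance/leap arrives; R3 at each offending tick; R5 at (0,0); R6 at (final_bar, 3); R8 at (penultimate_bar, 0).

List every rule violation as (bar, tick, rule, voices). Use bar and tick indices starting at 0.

(1, 0, R4, (0, 1))
(5, 0, R4, (0, 1))
(6, 0, R8, (0, 1))

bar 0: v0=G3 v1=G4 downbeat P8
bar 1: v0=A3 v1=G4 downbeat m7
bar 2: v0=B3 v1=E4 downbeat P4
bar 3: v0=A3 v1=D4 downbeat P4
bar 4: v0=F3 v1=C4 downbeat P5
bar 5: v0=G3 v1=C4 downbeat P4
bar 6: v0=A3 v1=G4 downbeat m7
bar 7: v0=G3 v1=G4 downbeat P8
  -> R4 @ bar 1 tick 0 v(0, 1): A3/G4 m7 untreated
  -> R4 @ bar 5 tick 0 v(0, 1): G3/C4 P4 untreated
  -> R8 @ bar 6 tick 0 v(0, 1): penult m7 not 3rd/6th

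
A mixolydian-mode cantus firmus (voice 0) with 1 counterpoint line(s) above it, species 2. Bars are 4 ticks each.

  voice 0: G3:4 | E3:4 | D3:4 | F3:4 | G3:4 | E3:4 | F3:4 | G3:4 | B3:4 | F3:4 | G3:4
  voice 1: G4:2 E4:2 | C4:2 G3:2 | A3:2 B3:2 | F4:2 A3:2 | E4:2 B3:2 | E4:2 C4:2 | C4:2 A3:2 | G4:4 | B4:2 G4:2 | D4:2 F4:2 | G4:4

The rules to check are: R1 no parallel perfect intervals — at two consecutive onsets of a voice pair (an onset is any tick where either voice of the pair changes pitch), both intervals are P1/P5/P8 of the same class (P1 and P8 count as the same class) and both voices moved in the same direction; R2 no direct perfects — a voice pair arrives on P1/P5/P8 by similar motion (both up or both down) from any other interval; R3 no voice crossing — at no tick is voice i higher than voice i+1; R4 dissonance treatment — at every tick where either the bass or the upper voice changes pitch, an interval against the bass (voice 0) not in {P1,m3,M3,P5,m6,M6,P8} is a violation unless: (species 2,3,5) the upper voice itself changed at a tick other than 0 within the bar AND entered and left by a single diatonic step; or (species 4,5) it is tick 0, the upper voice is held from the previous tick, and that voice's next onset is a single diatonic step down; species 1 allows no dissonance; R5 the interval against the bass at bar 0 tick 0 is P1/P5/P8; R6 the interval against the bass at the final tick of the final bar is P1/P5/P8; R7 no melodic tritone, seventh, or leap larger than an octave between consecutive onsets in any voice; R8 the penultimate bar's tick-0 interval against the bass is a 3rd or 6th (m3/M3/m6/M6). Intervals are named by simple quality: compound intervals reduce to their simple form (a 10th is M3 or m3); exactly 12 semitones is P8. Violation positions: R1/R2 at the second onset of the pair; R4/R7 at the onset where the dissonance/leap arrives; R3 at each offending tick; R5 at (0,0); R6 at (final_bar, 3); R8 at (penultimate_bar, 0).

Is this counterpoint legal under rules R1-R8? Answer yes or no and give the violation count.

No (7 violations)

bar 0: v0=G3 v1=G4 (P8)
bar 1: v0=E3 v1=C4 (m6)
bar 2: v0=D3 v1=A3 (P5)
bar 3: v0=F3 v1=F4 (P8)
bar 4: v0=G3 v1=E4 (M6)
bar 5: v0=E3 v1=E4 (P8)
bar 6: v0=F3 v1=C4 (P5)
bar 7: v0=G3 v1=G4 (P8)
bar 8: v0=B3 v1=B4 (P8)
bar 9: v0=F3 v1=D4 (M6)
bar 10: v0=G3 v1=G4 (P8)
  R2 @ bar3.0: D3/B3 M6 -> F3/F4 P8 similar
  R7 @ bar3.0: B3->F4 leap 6st
  R2 @ bar7.0: F3/A3 M3 -> G3/G4 P8 similar
  R7 @ bar7.0: A3->G4 leap 10st
  R1 @ bar8.0: G3/G4 P8 -> B3/B4 P8 similar
  R7 @ bar9.0: B3->F3 leap 6st
  R1 @ bar10.0: F3/F4 P8 -> G3/G4 P8 similar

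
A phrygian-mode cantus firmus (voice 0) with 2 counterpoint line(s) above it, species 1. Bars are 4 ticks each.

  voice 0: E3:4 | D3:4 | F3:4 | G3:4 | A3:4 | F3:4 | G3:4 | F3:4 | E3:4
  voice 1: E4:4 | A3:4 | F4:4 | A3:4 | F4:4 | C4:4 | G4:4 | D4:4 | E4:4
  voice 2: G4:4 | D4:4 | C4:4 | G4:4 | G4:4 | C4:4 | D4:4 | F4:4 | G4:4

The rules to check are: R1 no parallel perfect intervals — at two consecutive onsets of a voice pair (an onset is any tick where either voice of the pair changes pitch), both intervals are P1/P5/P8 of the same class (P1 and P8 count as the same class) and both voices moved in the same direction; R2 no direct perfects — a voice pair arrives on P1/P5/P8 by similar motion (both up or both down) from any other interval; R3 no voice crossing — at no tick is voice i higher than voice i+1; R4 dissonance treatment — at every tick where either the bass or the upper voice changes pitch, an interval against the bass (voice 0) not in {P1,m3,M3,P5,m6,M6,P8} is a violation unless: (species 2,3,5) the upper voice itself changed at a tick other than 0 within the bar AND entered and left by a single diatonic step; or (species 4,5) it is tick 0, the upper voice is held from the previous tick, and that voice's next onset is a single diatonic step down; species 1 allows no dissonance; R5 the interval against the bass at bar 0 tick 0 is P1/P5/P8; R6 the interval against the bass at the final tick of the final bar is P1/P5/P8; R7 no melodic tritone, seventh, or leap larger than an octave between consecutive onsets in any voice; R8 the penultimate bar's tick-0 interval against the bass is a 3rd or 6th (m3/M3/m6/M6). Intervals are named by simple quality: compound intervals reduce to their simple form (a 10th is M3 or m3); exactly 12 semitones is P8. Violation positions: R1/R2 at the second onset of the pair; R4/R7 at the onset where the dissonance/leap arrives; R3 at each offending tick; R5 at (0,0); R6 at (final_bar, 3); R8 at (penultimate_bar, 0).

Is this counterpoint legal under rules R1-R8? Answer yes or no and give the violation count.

No (22 violations)

bar 0: v0=E3 v1=E4 v2=G4 (m3)
bar 1: v0=D3 v1=A3 v2=D4 (P8)
bar 2: v0=F3 v1=F4 v2=C4 (P5)
bar 3: v0=G3 v1=A3 v2=G4 (P8)
bar 4: v0=A3 v1=F4 v2=G4 (m7)
bar 5: v0=F3 v1=C4 v2=C4 (P5)
bar 6: v0=G3 v1=G4 v2=D4 (P5)
bar 7: v0=F3 v1=D4 v2=F4 (P8)
bar 8: v0=E3 v1=E4 v2=G4 (m3)
  R5 @ bar0.0: opens on m3
  R2 @ bar1.0: E3/E4 P8 -> D3/A3 P5 similar
  R2 @ bar1.0: E3/G4 m3 -> D3/D4 P8 similar
  R2 @ bar2.0: D3/A3 P5 -> F3/F4 P8 similar
  R3 @ bar2.0: F4 above C4
  R3 @ bar2.1: F4 above C4
  R3 @ bar2.2: F4 above C4
  R3 @ bar2.3: F4 above C4
  R2 @ bar3.0: F3/C4 P5 -> G3/G4 P8 similar
  R4 @ bar3.0: G3/A3 M2 untreated
  R4 @ bar4.0: A3/G4 m7 untreated
  R2 @ bar5.0: A3/F4 m6 -> F3/C4 P5 similar
  R2 @ bar5.0: A3/G4 m7 -> F3/C4 P5 similar
  R2 @ bar5.0: F4/G4 M2 -> C4/C4 P1 similar
  R1 @ bar6.0: F3/C4 P5 -> G3/D4 P5 similar
  R2 @ bar6.0: F3/C4 P5 -> G3/G4 P8 similar
  R3 @ bar6.0: G4 above D4
  R3 @ bar6.1: G4 above D4
  R3 @ bar6.2: G4 above D4
  R3 @ bar6.3: G4 above D4
  R8 @ bar7.0: penult P8 not 3rd/6th
  R6 @ bar8.3: closes on m3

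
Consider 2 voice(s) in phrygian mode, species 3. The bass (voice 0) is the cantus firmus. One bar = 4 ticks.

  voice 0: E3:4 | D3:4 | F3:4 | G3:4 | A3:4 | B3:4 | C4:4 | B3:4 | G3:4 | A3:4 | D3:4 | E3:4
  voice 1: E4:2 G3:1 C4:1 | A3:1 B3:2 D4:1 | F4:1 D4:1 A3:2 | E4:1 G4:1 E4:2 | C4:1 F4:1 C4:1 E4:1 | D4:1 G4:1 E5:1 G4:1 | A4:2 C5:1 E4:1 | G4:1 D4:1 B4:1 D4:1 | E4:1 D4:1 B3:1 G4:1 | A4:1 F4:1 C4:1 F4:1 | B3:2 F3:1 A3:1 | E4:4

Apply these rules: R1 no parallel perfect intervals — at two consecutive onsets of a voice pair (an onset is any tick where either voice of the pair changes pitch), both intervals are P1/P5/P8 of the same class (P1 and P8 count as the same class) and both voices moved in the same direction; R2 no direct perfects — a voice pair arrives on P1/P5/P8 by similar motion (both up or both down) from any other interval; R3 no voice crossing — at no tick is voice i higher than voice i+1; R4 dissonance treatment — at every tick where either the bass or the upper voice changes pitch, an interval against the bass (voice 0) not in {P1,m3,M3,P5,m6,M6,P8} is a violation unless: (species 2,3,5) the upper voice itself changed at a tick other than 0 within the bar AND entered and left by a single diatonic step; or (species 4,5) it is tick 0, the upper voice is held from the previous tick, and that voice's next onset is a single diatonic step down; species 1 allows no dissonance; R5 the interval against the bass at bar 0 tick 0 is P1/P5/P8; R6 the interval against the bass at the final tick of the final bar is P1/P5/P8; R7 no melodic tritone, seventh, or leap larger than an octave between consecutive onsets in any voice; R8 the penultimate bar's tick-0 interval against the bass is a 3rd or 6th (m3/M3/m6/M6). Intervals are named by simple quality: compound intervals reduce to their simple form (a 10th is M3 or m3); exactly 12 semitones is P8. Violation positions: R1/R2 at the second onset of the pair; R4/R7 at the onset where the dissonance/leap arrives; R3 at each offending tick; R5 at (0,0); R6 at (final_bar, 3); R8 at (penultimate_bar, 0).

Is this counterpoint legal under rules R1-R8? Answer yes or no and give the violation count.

bar 0: v0=E3 v1=E4 (P8)
bar 1: v0=D3 v1=A3 (P5)
bar 2: v0=F3 v1=F4 (P8)
bar 3: v0=G3 v1=E4 (M6)
bar 4: v0=A3 v1=C4 (m3)
bar 5: v0=B3 v1=D4 (m3)
bar 6: v0=C4 v1=A4 (M6)
bar 7: v0=B3 v1=G4 (m6)
bar 8: v0=G3 v1=E4 (M6)
bar 9: v0=A3 v1=A4 (P8)
bar 10: v0=D3 v1=B3 (M6)
bar 11: v0=E3 v1=E4 (P8)
  R2 @ bar1.0: E3/C4 m6 -> D3/A3 P5 similar
  R1 @ bar2.0: D3/D4 P8 -> F3/F4 P8 similar
  R4 @ bar5.2: B3/E5 P4 untreated
  R1 @ bar9.0: G3/G4 P8 -> A3/A4 P8 similar
  R7 @ bar10.0: F4->B3 leap 6st
  R7 @ bar10.2: B3->F3 leap 6st
  R2 @ bar11.0: D3/A3 P5 -> E3/E4 P8 similar

No (7 violations)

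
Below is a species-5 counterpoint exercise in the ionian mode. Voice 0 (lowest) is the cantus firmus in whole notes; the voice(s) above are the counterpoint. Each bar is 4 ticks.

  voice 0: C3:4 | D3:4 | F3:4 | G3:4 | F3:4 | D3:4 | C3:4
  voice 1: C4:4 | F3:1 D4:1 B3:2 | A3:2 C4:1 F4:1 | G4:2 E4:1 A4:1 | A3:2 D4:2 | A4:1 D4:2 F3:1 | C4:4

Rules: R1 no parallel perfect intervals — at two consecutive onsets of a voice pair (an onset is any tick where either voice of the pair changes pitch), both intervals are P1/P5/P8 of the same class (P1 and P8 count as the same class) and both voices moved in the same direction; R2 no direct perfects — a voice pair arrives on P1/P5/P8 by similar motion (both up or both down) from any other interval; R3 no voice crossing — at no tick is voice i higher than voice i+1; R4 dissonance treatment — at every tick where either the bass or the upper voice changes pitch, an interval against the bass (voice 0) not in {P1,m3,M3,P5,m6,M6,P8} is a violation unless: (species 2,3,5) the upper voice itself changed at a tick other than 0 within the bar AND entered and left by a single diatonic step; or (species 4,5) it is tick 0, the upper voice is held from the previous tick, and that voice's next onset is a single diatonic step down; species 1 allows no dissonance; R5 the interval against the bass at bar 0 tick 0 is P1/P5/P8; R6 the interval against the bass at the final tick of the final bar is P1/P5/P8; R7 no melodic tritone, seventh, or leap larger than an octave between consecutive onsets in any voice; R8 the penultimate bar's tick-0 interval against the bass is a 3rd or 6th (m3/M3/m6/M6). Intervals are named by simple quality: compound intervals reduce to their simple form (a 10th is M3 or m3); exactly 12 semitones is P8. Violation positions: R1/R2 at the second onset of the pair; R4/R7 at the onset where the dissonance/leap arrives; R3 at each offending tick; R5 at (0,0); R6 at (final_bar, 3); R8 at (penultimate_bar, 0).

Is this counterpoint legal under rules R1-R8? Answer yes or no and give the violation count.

No (3 violations)

bar 0: v0=C3 v1=C4 (P8)
bar 1: v0=D3 v1=F3 (m3)
bar 2: v0=F3 v1=A3 (M3)
bar 3: v0=G3 v1=G4 (P8)
bar 4: v0=F3 v1=A3 (M3)
bar 5: v0=D3 v1=A4 (P5)
bar 6: v0=C3 v1=C4 (P8)
  R1 @ bar3.0: F3/F4 P8 -> G3/G4 P8 similar
  R4 @ bar3.3: G3/A4 M2 untreated
  R8 @ bar5.0: penult P5 not 3rd/6th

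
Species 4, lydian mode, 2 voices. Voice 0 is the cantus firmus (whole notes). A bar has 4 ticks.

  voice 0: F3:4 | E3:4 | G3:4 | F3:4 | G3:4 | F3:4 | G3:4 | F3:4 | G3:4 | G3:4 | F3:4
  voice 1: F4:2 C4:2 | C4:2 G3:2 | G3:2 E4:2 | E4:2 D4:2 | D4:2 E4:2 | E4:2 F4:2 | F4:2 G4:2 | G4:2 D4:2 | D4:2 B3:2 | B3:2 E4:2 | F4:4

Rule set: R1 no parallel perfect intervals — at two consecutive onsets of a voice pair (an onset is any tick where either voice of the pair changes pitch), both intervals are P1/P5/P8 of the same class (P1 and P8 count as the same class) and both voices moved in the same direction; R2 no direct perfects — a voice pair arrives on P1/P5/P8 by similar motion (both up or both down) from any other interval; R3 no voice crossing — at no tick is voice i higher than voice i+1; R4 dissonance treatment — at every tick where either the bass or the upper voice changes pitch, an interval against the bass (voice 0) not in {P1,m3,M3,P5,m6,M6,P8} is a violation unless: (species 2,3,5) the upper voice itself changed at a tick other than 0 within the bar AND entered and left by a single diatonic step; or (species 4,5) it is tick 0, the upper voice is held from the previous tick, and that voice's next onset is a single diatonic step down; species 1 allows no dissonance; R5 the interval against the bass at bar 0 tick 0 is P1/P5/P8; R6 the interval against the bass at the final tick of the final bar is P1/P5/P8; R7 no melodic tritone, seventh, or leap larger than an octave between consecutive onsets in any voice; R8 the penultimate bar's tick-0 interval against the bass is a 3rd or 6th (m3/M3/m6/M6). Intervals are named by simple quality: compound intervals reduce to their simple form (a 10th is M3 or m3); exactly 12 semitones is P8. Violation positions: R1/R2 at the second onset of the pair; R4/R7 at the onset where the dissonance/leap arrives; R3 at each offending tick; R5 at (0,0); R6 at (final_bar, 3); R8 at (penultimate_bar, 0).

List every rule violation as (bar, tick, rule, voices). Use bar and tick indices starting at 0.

bar 0: v0=F3 v1=F4 downbeat P8
bar 1: v0=E3 v1=C4 downbeat m6
bar 2: v0=G3 v1=G3 downbeat P1
bar 3: v0=F3 v1=E4 downbeat M7
bar 4: v0=G3 v1=D4 downbeat P5
bar 5: v0=F3 v1=E4 downbeat M7
bar 6: v0=G3 v1=F4 downbeat m7
bar 7: v0=F3 v1=G4 downbeat M2
bar 8: v0=G3 v1=D4 downbeat P5
bar 9: v0=G3 v1=B3 downbeat M3
bar 10: v0=F3 v1=F4 downbeat P8
  -> R4 @ bar 5 tick 0 v(0, 1): F3/E4 M7 untreated
  -> R4 @ bar 6 tick 0 v(0, 1): G3/F4 m7 untreated
  -> R4 @ bar 7 tick 0 v(0, 1): F3/G4 M2 untreated

(5, 0, R4, (0, 1))
(6, 0, R4, (0, 1))
(7, 0, R4, (0, 1))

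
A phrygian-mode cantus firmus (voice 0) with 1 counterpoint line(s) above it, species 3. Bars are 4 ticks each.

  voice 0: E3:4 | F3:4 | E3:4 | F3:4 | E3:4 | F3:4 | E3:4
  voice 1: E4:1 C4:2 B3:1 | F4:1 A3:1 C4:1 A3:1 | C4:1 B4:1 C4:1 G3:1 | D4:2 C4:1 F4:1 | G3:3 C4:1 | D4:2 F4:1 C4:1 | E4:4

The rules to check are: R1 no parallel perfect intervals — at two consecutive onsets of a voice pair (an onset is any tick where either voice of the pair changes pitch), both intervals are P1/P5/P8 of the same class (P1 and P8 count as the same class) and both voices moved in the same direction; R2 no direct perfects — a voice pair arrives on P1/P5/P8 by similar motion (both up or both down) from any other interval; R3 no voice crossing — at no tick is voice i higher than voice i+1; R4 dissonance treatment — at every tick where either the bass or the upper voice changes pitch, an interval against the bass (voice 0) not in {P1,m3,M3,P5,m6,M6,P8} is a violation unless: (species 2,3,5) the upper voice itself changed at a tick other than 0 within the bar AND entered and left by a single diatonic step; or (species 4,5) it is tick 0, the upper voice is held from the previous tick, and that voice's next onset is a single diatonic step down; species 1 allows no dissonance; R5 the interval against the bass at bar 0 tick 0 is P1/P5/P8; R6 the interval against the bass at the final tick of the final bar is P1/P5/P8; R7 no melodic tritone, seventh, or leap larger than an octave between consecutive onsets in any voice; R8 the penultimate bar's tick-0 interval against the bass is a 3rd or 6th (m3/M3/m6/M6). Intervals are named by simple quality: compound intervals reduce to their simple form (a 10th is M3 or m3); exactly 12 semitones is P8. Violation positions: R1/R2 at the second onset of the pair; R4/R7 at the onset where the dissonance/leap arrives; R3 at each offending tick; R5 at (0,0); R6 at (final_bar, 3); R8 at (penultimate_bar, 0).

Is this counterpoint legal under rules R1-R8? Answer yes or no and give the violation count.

No (5 violations)

bar 0: v0=E3 v1=E4 (P8)
bar 1: v0=F3 v1=F4 (P8)
bar 2: v0=E3 v1=C4 (m6)
bar 3: v0=F3 v1=D4 (M6)
bar 4: v0=E3 v1=G3 (m3)
bar 5: v0=F3 v1=D4 (M6)
bar 6: v0=E3 v1=E4 (P8)
  R2 @ bar1.0: E3/B3 P5 -> F3/F4 P8 similar
  R7 @ bar1.0: B3->F4 leap 6st
  R7 @ bar2.1: C4->B4 leap 11st
  R7 @ bar2.2: B4->C4 leap 11st
  R7 @ bar4.0: F4->G3 leap 10st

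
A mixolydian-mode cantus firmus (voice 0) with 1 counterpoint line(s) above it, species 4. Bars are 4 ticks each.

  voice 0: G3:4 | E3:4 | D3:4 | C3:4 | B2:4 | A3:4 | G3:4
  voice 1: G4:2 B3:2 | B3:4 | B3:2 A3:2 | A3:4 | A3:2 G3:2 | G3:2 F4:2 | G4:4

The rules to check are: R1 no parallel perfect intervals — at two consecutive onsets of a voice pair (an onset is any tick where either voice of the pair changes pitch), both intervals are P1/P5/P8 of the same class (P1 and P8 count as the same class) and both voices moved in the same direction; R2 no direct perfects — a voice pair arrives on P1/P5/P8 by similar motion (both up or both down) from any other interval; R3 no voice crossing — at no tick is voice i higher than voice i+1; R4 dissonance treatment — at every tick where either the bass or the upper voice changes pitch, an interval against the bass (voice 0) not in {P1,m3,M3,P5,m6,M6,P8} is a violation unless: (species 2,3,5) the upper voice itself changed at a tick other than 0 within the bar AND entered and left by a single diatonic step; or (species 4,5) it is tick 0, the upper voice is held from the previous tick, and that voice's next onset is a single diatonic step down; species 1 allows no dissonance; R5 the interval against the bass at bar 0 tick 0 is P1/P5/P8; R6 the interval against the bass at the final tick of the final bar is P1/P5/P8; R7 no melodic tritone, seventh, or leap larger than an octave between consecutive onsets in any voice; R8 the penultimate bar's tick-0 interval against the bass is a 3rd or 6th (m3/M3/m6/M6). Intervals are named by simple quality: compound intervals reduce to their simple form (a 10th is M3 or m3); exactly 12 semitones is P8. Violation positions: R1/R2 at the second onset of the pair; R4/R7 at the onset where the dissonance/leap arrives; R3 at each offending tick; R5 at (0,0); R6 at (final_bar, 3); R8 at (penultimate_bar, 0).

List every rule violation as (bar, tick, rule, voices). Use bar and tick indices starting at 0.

bar 0: v0=G3 v1=G4 downbeat P8
bar 1: v0=E3 v1=B3 downbeat P5
bar 2: v0=D3 v1=B3 downbeat M6
bar 3: v0=C3 v1=A3 downbeat M6
bar 4: v0=B2 v1=A3 downbeat m7
bar 5: v0=A3 v1=G3 downbeat M2
bar 6: v0=G3 v1=G4 downbeat P8
  -> R3 @ bar 5 tick 0 v(0, 1): A3 above G3
  -> R4 @ bar 5 tick 0 v(0, 1): A3/G3 M2 untreated
  -> R7 @ bar 5 tick 0 v(0,): B2->A3 leap 10st
  -> R8 @ bar 5 tick 0 v(0, 1): penult M2 not 3rd/6th
  -> R3 @ bar 5 tick 1 v(0, 1): A3 above G3
  -> R7 @ bar 5 tick 2 v(1,): G3->F4 leap 10st

(5, 0, R3, (0, 1))
(5, 0, R4, (0, 1))
(5, 0, R7, (0,))
(5, 0, R8, (0, 1))
(5, 1, R3, (0, 1))
(5, 2, R7, (1,))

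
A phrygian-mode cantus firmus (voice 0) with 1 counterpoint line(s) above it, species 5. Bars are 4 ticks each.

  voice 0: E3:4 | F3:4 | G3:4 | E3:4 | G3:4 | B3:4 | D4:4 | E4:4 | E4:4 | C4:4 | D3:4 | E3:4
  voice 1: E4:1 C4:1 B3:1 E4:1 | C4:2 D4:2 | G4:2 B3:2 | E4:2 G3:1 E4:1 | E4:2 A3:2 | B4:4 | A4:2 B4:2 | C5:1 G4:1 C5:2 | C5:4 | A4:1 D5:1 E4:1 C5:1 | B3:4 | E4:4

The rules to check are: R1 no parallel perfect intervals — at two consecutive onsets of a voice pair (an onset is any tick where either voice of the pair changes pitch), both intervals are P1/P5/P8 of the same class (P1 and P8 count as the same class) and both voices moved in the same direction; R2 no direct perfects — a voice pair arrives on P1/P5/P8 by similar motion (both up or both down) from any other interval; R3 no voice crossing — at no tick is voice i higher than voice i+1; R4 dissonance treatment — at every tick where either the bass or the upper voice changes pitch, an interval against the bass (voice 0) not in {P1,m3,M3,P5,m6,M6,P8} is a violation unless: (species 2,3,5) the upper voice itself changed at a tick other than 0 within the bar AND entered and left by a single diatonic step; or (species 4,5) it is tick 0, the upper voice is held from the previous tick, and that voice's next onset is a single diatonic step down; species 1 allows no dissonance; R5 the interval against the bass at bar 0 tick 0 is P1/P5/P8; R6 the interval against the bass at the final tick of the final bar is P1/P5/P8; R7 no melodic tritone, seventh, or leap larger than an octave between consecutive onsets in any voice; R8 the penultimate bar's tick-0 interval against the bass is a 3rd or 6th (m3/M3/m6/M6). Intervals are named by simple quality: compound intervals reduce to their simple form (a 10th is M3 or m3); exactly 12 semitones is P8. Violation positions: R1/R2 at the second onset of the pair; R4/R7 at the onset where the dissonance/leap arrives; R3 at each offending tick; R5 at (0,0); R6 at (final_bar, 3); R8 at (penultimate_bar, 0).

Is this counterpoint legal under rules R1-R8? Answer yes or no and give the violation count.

No (9 violations)

bar 0: v0=E3 v1=E4 (P8)
bar 1: v0=F3 v1=C4 (P5)
bar 2: v0=G3 v1=G4 (P8)
bar 3: v0=E3 v1=E4 (P8)
bar 4: v0=G3 v1=E4 (M6)
bar 5: v0=B3 v1=B4 (P8)
bar 6: v0=D4 v1=A4 (P5)
bar 7: v0=E4 v1=C5 (m6)
bar 8: v0=E4 v1=C5 (m6)
bar 9: v0=C4 v1=A4 (M6)
bar 10: v0=D3 v1=B3 (M6)
bar 11: v0=E3 v1=E4 (P8)
  R2 @ bar2.0: F3/D4 M6 -> G3/G4 P8 similar
  R4 @ bar4.2: G3/A3 M2 untreated
  R2 @ bar5.0: G3/A3 M2 -> B3/B4 P8 similar
  R7 @ bar5.0: A3->B4 leap 14st
  R4 @ bar9.1: C4/D5 M2 untreated
  R7 @ bar9.2: D5->E4 leap 10st
  R7 @ bar10.0: C4->D3 leap 10st
  R7 @ bar10.0: C5->B3 leap 13st
  R2 @ bar11.0: D3/B3 M6 -> E3/E4 P8 similar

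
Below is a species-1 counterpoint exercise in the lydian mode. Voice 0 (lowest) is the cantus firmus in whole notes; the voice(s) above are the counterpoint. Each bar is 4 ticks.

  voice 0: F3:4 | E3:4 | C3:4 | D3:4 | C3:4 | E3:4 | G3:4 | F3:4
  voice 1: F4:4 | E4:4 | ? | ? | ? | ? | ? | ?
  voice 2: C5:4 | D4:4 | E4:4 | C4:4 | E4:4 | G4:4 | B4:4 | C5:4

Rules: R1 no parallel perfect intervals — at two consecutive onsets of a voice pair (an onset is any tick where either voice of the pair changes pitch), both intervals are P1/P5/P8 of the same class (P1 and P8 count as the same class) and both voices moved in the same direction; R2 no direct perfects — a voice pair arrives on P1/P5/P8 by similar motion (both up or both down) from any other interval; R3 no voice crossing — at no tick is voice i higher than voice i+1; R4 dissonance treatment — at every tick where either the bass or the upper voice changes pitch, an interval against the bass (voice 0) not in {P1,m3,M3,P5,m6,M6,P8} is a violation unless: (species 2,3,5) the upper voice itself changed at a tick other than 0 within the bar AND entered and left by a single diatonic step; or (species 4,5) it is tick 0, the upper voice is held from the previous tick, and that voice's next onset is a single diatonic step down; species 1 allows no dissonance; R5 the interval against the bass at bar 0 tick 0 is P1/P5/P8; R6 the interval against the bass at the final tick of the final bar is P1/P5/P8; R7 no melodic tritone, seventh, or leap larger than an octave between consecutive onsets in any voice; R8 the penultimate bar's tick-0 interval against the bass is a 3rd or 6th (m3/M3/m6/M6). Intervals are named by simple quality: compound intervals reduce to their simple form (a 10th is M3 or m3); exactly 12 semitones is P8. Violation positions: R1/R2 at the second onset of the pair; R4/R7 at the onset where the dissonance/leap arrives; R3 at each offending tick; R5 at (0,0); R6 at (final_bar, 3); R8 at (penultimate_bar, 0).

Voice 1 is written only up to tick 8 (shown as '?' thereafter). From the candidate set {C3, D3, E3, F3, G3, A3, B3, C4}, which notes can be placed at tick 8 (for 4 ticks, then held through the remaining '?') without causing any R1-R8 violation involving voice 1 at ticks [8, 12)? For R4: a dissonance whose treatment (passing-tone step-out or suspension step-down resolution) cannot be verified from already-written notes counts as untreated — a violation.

{A3, E3}

C3: violates R1,R7
D3: violates R4,R7
E3: legal
F3: violates R4,R7
G3: violates R2
A3: legal
B3: violates R4
C4: violates R1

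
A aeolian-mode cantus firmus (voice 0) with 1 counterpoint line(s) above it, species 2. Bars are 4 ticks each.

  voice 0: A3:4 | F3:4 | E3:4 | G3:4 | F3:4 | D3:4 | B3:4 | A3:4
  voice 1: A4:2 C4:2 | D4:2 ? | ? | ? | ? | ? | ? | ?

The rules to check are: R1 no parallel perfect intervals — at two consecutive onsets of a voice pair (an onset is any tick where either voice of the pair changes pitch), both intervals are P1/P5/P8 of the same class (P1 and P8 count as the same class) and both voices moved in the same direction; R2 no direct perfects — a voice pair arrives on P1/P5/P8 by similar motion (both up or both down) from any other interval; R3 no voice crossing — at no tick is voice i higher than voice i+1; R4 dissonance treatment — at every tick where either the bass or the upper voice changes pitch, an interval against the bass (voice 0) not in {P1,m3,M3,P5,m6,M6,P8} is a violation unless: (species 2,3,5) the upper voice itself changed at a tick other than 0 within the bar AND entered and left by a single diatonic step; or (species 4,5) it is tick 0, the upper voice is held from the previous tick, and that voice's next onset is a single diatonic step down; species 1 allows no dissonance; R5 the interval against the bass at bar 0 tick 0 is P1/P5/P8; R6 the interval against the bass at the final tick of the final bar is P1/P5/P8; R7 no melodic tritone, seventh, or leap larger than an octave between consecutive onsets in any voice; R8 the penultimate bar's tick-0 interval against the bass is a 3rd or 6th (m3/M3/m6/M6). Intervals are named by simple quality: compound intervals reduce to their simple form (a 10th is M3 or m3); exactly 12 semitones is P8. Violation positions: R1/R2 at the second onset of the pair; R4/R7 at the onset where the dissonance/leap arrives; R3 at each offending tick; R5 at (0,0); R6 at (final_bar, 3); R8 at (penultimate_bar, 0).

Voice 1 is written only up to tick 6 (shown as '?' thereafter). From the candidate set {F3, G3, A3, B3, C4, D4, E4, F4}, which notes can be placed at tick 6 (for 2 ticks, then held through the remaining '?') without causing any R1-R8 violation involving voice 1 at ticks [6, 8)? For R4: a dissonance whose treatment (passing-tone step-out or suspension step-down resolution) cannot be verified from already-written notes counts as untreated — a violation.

{A3, C4, D4, F3, F4}

F3: legal
G3: violates R4
A3: legal
B3: violates R4
C4: legal
D4: legal
E4: violates R4
F4: legal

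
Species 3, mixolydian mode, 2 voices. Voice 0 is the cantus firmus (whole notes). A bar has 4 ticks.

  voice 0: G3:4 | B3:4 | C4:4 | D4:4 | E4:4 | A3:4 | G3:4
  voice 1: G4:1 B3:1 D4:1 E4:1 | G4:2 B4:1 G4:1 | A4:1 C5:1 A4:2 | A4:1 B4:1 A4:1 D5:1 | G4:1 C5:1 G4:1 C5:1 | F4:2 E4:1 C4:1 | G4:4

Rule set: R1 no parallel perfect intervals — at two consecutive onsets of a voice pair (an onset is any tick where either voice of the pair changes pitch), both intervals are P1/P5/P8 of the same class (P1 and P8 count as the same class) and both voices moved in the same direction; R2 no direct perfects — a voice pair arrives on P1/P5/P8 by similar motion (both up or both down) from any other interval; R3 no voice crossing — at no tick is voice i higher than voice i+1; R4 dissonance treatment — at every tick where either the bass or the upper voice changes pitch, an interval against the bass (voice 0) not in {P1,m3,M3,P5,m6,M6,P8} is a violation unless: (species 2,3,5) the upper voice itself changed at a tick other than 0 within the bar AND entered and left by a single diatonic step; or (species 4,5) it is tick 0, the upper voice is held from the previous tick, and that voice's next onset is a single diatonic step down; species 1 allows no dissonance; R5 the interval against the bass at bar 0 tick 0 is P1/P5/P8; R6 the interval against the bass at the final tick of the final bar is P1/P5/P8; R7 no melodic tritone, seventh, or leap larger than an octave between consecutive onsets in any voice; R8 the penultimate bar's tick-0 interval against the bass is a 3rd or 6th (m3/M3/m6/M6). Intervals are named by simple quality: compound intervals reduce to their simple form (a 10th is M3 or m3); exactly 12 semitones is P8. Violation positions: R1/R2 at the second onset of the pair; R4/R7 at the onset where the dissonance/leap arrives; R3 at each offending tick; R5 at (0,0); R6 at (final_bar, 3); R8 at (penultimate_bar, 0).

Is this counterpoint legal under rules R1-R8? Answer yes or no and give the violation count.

Yes (0 violations)

bar 0: v0=G3 v1=G4 (P8)
bar 1: v0=B3 v1=G4 (m6)
bar 2: v0=C4 v1=A4 (M6)
bar 3: v0=D4 v1=A4 (P5)
bar 4: v0=E4 v1=G4 (m3)
bar 5: v0=A3 v1=F4 (m6)
bar 6: v0=G3 v1=G4 (P8)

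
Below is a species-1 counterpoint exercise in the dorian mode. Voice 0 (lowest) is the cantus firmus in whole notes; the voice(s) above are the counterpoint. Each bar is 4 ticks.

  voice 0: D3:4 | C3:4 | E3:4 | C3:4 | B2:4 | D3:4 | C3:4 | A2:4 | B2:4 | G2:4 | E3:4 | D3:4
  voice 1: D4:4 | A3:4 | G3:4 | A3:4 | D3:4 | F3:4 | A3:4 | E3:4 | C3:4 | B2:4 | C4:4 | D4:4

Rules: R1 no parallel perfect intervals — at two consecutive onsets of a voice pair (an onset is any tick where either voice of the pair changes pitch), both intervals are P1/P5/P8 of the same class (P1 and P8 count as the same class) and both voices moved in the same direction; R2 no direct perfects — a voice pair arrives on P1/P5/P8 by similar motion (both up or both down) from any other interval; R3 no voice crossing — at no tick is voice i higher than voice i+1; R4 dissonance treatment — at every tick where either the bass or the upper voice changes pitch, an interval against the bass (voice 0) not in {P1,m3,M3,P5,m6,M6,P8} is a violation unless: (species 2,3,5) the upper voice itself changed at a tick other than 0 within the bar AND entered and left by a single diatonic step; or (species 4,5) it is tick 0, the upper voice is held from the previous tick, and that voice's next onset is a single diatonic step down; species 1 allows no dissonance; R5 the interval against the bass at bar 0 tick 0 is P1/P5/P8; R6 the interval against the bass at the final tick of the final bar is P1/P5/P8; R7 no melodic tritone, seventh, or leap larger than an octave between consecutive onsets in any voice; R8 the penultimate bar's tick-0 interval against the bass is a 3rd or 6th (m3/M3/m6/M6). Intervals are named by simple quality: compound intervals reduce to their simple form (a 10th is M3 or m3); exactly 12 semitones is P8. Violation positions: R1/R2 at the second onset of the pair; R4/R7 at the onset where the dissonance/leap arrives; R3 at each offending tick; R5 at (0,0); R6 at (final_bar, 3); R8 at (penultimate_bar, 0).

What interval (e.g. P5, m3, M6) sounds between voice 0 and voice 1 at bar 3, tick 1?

voice 0=C3 voice 1=A3 -> M6

M6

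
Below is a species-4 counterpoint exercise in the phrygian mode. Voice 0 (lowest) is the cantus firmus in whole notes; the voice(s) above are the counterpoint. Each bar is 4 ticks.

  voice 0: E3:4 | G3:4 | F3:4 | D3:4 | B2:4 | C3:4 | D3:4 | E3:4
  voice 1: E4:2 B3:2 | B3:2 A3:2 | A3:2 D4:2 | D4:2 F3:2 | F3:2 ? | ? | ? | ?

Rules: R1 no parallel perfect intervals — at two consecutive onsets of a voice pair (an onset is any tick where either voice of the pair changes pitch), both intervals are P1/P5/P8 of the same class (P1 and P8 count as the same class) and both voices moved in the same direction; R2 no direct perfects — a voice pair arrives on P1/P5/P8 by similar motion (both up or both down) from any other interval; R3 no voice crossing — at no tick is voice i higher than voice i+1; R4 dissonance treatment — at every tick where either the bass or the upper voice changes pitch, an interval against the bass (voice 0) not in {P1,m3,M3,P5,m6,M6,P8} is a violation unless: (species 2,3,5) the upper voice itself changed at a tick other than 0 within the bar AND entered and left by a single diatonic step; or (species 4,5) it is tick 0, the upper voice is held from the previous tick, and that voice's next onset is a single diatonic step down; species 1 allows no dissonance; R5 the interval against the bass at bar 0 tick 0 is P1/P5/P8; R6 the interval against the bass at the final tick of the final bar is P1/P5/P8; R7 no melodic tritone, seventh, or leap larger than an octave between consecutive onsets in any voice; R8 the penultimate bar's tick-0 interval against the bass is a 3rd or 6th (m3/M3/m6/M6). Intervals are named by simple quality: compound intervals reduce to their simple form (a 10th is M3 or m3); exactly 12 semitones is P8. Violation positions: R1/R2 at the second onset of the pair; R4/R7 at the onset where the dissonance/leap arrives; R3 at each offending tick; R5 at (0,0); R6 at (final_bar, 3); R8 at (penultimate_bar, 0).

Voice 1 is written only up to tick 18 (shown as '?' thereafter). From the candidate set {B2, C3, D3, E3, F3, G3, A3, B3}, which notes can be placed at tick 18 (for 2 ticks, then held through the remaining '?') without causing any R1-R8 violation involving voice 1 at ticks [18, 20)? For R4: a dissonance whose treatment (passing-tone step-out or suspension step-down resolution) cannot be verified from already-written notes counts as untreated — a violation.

{D3, F3, G3}

B2: violates R7
C3: violates R4
D3: legal
E3: violates R4
F3: legal
G3: legal
A3: violates R4
B3: violates R7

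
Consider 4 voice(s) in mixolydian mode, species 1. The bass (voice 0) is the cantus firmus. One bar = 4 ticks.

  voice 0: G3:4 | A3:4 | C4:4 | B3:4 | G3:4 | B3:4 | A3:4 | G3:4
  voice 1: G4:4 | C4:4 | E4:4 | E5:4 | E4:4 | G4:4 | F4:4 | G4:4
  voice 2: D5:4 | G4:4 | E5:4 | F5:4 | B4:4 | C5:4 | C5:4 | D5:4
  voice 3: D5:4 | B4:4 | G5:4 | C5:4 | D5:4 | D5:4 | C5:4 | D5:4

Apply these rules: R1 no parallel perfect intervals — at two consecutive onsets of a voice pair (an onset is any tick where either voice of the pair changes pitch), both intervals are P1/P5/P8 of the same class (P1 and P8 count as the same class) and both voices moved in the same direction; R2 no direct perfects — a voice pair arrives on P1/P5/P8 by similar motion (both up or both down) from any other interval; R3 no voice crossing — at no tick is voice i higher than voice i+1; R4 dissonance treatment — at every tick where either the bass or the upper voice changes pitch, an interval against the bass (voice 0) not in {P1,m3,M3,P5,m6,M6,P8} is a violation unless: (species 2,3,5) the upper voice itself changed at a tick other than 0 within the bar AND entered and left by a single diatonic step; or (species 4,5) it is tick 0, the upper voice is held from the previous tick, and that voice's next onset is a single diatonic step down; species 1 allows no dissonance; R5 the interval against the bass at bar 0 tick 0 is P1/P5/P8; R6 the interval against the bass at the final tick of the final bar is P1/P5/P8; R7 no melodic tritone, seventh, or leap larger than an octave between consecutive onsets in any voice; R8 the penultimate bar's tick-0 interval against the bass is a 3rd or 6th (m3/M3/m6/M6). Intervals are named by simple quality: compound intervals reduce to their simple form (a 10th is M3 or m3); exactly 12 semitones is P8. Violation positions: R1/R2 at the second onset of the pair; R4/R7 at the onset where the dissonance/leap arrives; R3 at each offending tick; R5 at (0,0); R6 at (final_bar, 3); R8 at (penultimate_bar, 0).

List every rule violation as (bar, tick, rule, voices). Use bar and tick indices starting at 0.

bar 0: v0=G3 v1=G4 v2=D5 v3=D5 downbeat P5
bar 1: v0=A3 v1=C4 v2=G4 v3=B4 downbeat M2
bar 2: v0=C4 v1=E4 v2=E5 v3=G5 downbeat P5
bar 3: v0=B3 v1=E5 v2=F5 v3=C5 downbeat m2
bar 4: v0=G3 v1=E4 v2=B4 v3=D5 downbeat P5
bar 5: v0=B3 v1=G4 v2=C5 v3=D5 downbeat m3
bar 6: v0=A3 v1=F4 v2=C5 v3=C5 downbeat m3
bar 7: v0=G3 v1=G4 v2=D5 v3=D5 downbeat P5
  -> R1 @ bar 1 tick 0 v(1, 2): G4/D5 P5 -> C4/G4 P5 similar
  -> R4 @ bar 1 tick 0 v(0, 2): A3/G4 m7 untreated
  -> R4 @ bar 1 tick 0 v(0, 3): A3/B4 M2 untreated
  -> R2 @ bar 2 tick 0 v(0, 3): A3/B4 M2 -> C4/G5 P5 similar
  -> R2 @ bar 2 tick 0 v(1, 2): C4/G4 P5 -> E4/E5 P8 similar
  -> R3 @ bar 3 tick 0 v(2, 3): F5 above C5
  -> R4 @ bar 3 tick 0 v(0, 1): B3/E5 P4 untreated
  -> R4 @ bar 3 tick 0 v(0, 2): B3/F5 TT untreated
  -> R4 @ bar 3 tick 0 v(0, 3): B3/C5 m2 untreated
  -> R3 @ bar 3 tick 1 v(2, 3): F5 above C5
  -> R3 @ bar 3 tick 2 v(2, 3): F5 above C5
  -> R3 @ bar 3 tick 3 v(2, 3): F5 above C5
  -> R2 @ bar 4 tick 0 v(1, 2): E5/F5 m2 -> E4/B4 P5 similar
  -> R7 @ bar 4 tick 0 v(2,): F5->B4 leap 6st
  -> R4 @ bar 5 tick 0 v(0, 2): B3/C5 m2 untreated
  -> R1 @ bar 6 tick 0 v(1, 3): G4/D5 P5 -> F4/C5 P5 similar
  -> R1 @ bar 7 tick 0 v(1, 2): F4/C5 P5 -> G4/D5 P5 similar
  -> R1 @ bar 7 tick 0 v(1, 3): F4/C5 P5 -> G4/D5 P5 similar
  -> R1 @ bar 7 tick 0 v(2, 3): C5/C5 P1 -> D5/D5 P1 similar

(1, 0, R1, (1, 2))
(1, 0, R4, (0, 2))
(1, 0, R4, (0, 3))
(2, 0, R2, (0, 3))
(2, 0, R2, (1, 2))
(3, 0, R3, (2, 3))
(3, 0, R4, (0, 1))
(3, 0, R4, (0, 2))
(3, 0, R4, (0, 3))
(3, 1, R3, (2, 3))
(3, 2, R3, (2, 3))
(3, 3, R3, (2, 3))
(4, 0, R2, (1, 2))
(4, 0, R7, (2,))
(5, 0, R4, (0, 2))
(6, 0, R1, (1, 3))
(7, 0, R1, (1, 2))
(7, 0, R1, (1, 3))
(7, 0, R1, (2, 3))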